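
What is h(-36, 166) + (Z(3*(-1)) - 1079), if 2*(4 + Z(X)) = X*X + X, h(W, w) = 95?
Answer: -985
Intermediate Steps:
Z(X) = -4 + X/2 + X**2/2 (Z(X) = -4 + (X*X + X)/2 = -4 + (X**2 + X)/2 = -4 + (X + X**2)/2 = -4 + (X/2 + X**2/2) = -4 + X/2 + X**2/2)
h(-36, 166) + (Z(3*(-1)) - 1079) = 95 + ((-4 + (3*(-1))/2 + (3*(-1))**2/2) - 1079) = 95 + ((-4 + (1/2)*(-3) + (1/2)*(-3)**2) - 1079) = 95 + ((-4 - 3/2 + (1/2)*9) - 1079) = 95 + ((-4 - 3/2 + 9/2) - 1079) = 95 + (-1 - 1079) = 95 - 1080 = -985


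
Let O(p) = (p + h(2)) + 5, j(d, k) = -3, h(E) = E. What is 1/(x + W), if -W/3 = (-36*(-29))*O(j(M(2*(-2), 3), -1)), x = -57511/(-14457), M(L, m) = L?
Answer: -14457/181059785 ≈ -7.9847e-5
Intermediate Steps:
O(p) = 7 + p (O(p) = (p + 2) + 5 = (2 + p) + 5 = 7 + p)
x = 57511/14457 (x = -57511*(-1/14457) = 57511/14457 ≈ 3.9781)
W = -12528 (W = -3*(-36*(-29))*(7 - 3) = -3132*4 = -3*4176 = -12528)
1/(x + W) = 1/(57511/14457 - 12528) = 1/(-181059785/14457) = -14457/181059785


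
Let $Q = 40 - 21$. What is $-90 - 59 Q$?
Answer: $-1211$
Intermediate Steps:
$Q = 19$ ($Q = 40 - 21 = 19$)
$-90 - 59 Q = -90 - 1121 = -1211$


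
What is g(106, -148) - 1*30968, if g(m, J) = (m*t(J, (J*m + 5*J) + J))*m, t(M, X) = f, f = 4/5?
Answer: -109896/5 ≈ -21979.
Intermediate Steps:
f = ⅘ (f = 4*(⅕) = ⅘ ≈ 0.80000)
t(M, X) = ⅘
g(m, J) = 4*m²/5 (g(m, J) = (m*(⅘))*m = (4*m/5)*m = 4*m²/5)
g(106, -148) - 1*30968 = (⅘)*106² - 1*30968 = (⅘)*11236 - 30968 = 44944/5 - 30968 = -109896/5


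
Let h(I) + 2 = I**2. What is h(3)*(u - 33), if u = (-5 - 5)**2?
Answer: 469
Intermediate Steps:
h(I) = -2 + I**2
u = 100 (u = (-10)**2 = 100)
h(3)*(u - 33) = (-2 + 3**2)*(100 - 33) = (-2 + 9)*67 = 7*67 = 469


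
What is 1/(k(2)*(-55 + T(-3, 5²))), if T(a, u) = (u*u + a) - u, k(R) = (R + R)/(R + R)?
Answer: 1/542 ≈ 0.0018450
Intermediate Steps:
k(R) = 1 (k(R) = (2*R)/((2*R)) = (2*R)*(1/(2*R)) = 1)
T(a, u) = a + u² - u (T(a, u) = (u² + a) - u = (a + u²) - u = a + u² - u)
1/(k(2)*(-55 + T(-3, 5²))) = 1/(1*(-55 + (-3 + (5²)² - 1*5²))) = 1/(1*(-55 + (-3 + 25² - 1*25))) = 1/(1*(-55 + (-3 + 625 - 25))) = 1/(1*(-55 + 597)) = 1/(1*542) = 1/542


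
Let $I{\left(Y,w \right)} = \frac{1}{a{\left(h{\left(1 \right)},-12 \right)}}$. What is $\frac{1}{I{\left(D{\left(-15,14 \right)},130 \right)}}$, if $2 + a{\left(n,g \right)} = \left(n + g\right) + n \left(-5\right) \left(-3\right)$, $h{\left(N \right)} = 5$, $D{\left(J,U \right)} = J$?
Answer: $66$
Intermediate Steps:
$a{\left(n,g \right)} = -2 + g + 16 n$ ($a{\left(n,g \right)} = -2 + \left(\left(n + g\right) + n \left(-5\right) \left(-3\right)\right) = -2 + \left(\left(g + n\right) + - 5 n \left(-3\right)\right) = -2 + \left(\left(g + n\right) + 15 n\right) = -2 + \left(g + 16 n\right) = -2 + g + 16 n$)
$I{\left(Y,w \right)} = \frac{1}{66}$ ($I{\left(Y,w \right)} = \frac{1}{-2 - 12 + 16 \cdot 5} = \frac{1}{-2 - 12 + 80} = \frac{1}{66}$)
$\frac{1}{I{\left(D{\left(-15,14 \right)},130 \right)}} = \frac{1}{\frac{1}{66}} = 66$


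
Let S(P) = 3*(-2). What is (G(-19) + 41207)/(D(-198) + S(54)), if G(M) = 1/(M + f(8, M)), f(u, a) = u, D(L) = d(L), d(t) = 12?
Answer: 75546/11 ≈ 6867.8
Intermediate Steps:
D(L) = 12
S(P) = -6
G(M) = 1/(8 + M) (G(M) = 1/(M + 8) = 1/(8 + M))
(G(-19) + 41207)/(D(-198) + S(54)) = (1/(8 - 19) + 41207)/(12 - 6) = (1/(-11) + 41207)/6 = (-1/11 + 41207)*(1/6) = (453276/11)*(1/6) = 75546/11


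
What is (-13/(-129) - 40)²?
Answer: 26491609/16641 ≈ 1591.9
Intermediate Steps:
(-13/(-129) - 40)² = (-13*(-1/129) - 40)² = (13/129 - 40)² = (-5147/129)² = 26491609/16641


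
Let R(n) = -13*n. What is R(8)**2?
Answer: 10816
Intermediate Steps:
R(8)**2 = (-13*8)**2 = (-104)**2 = 10816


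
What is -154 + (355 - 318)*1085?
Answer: 39991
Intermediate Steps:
-154 + (355 - 318)*1085 = -154 + 37*1085 = -154 + 40145 = 39991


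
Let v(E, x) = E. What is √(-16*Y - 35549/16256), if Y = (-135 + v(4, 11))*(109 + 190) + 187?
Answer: √2575312787642/2032 ≈ 789.75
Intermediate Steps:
Y = -38982 (Y = (-135 + 4)*(109 + 190) + 187 = -131*299 + 187 = -39169 + 187 = -38982)
√(-16*Y - 35549/16256) = √(-16*(-38982) - 35549/16256) = √(623712 - 35549*1/16256) = √(623712 - 35549/16256) = √(10139026723/16256) = √2575312787642/2032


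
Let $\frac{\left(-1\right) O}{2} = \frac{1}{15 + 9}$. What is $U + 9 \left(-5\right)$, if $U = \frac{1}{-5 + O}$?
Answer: $- \frac{2757}{61} \approx -45.197$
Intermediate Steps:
$O = - \frac{1}{12}$ ($O = - \frac{2}{15 + 9} = - \frac{2}{24} = \left(-2\right) \frac{1}{24} = - \frac{1}{12} \approx -0.083333$)
$U = - \frac{12}{61}$ ($U = \frac{1}{-5 - \frac{1}{12}} = \frac{1}{- \frac{61}{12}} = - \frac{12}{61} \approx -0.19672$)
$U + 9 \left(-5\right) = - \frac{12}{61} + 9 \left(-5\right) = - \frac{12}{61} - 45 = - \frac{2757}{61}$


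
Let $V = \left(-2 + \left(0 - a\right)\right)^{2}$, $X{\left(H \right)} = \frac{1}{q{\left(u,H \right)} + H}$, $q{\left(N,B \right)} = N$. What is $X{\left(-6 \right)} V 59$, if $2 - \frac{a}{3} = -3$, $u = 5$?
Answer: $-17051$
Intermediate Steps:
$a = 15$ ($a = 6 - -9 = 6 + 9 = 15$)
$X{\left(H \right)} = \frac{1}{5 + H}$
$V = 289$ ($V = \left(-2 + \left(0 - 15\right)\right)^{2} = \left(-2 - 15\right)^{2} = \left(-17\right)^{2} = 289$)
$X{\left(-6 \right)} V 59 = \frac{1}{5 - 6} \cdot 289 \cdot 59 = \frac{1}{-1} \cdot 289 \cdot 59 = \left(-1\right) 289 \cdot 59 = \left(-289\right) 59 = -17051$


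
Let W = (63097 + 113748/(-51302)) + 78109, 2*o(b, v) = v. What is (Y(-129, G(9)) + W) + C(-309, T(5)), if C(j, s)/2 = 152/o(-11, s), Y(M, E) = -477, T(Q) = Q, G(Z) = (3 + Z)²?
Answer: 18064509333/128255 ≈ 1.4085e+5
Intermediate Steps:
o(b, v) = v/2
C(j, s) = 608/s (C(j, s) = 2*(152/((s/2))) = 2*(152*(2/s)) = 2*(304/s) = 608/s)
W = 3622018232/25651 (W = (63097 + 113748*(-1/51302)) + 78109 = (63097 - 56874/25651) + 78109 = 1618444273/25651 + 78109 = 3622018232/25651 ≈ 1.4120e+5)
(Y(-129, G(9)) + W) + C(-309, T(5)) = (-477 + 3622018232/25651) + 608/5 = 3609782705/25651 + 608*(⅕) = 3609782705/25651 + 608/5 = 18064509333/128255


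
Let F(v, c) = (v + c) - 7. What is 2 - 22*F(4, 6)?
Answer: -64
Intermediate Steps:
F(v, c) = -7 + c + v (F(v, c) = (c + v) - 7 = -7 + c + v)
2 - 22*F(4, 6) = 2 - 22*(-7 + 6 + 4) = 2 - 22*3 = 2 - 66 = -64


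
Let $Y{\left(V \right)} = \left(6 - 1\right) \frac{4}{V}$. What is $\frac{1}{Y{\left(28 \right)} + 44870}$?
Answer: $\frac{7}{314095} \approx 2.2286 \cdot 10^{-5}$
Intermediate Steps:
$Y{\left(V \right)} = \frac{20}{V}$ ($Y{\left(V \right)} = 5 \frac{4}{V} = \frac{20}{V}$)
$\frac{1}{Y{\left(28 \right)} + 44870} = \frac{1}{\frac{20}{28} + 44870} = \frac{1}{20 \cdot \frac{1}{28} + 44870} = \frac{1}{\frac{5}{7} + 44870} = \frac{1}{\frac{314095}{7}} = \frac{7}{314095}$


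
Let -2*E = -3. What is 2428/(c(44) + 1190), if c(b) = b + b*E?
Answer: 607/325 ≈ 1.8677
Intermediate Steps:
E = 3/2 (E = -1/2*(-3) = 3/2 ≈ 1.5000)
c(b) = 5*b/2 (c(b) = b + b*(3/2) = b + 3*b/2 = 5*b/2)
2428/(c(44) + 1190) = 2428/((5/2)*44 + 1190) = 2428/(110 + 1190) = 2428/1300 = 2428*(1/1300) = 607/325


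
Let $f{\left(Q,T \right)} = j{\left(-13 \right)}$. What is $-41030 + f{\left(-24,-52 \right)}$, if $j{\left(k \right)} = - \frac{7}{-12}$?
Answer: $- \frac{492353}{12} \approx -41029.0$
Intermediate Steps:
$j{\left(k \right)} = \frac{7}{12}$ ($j{\left(k \right)} = \left(-7\right) \left(- \frac{1}{12}\right) = \frac{7}{12}$)
$f{\left(Q,T \right)} = \frac{7}{12}$
$-41030 + f{\left(-24,-52 \right)} = -41030 + \frac{7}{12} = - \frac{492353}{12}$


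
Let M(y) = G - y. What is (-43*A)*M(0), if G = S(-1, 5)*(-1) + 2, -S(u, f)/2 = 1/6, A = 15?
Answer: -1505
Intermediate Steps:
S(u, f) = -⅓ (S(u, f) = -2/6 = -2*⅙ = -⅓)
G = 7/3 (G = -⅓*(-1) + 2 = ⅓ + 2 = 7/3 ≈ 2.3333)
M(y) = 7/3 - y
(-43*A)*M(0) = (-43*15)*(7/3 - 1*0) = -645*(7/3 + 0) = -645*7/3 = -1505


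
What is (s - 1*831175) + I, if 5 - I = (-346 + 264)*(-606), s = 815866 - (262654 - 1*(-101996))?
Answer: -429646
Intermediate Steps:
s = 451216 (s = 815866 - (262654 + 101996) = 815866 - 1*364650 = 815866 - 364650 = 451216)
I = -49687 (I = 5 - (-346 + 264)*(-606) = 5 - (-82)*(-606) = 5 - 1*49692 = 5 - 49692 = -49687)
(s - 1*831175) + I = (451216 - 1*831175) - 49687 = (451216 - 831175) - 49687 = -379959 - 49687 = -429646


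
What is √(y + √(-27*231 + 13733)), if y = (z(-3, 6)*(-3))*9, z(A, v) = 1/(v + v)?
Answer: √(-9 + 8*√1874)/2 ≈ 9.1831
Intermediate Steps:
z(A, v) = 1/(2*v)
y = -9/4 (y = (((½)/6)*(-3))*9 = (((½)*(⅙))*(-3))*9 = ((1/12)*(-3))*9 = -¼*9 = -9/4 ≈ -2.2500)
√(y + √(-27*231 + 13733)) = √(-9/4 + √(-27*231 + 13733)) = √(-9/4 + √(-6237 + 13733)) = √(-9/4 + √7496) = √(-9/4 + 2*√1874)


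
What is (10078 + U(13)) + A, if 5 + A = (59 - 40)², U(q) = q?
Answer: 10447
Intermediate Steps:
A = 356 (A = -5 + (59 - 40)² = -5 + 19² = -5 + 361 = 356)
(10078 + U(13)) + A = (10078 + 13) + 356 = 10091 + 356 = 10447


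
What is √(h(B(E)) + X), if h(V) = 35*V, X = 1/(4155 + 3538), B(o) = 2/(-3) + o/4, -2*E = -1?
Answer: I*√3297274122/13188 ≈ 4.3541*I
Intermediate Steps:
E = ½ (E = -½*(-1) = ½ ≈ 0.50000)
B(o) = -⅔ + o/4 (B(o) = 2*(-⅓) + o*(¼) = -⅔ + o/4)
X = 1/7693 ≈ 0.00012999
√(h(B(E)) + X) = √(35*(-⅔ + (¼)*(½)) + 1/7693) = √(35*(-⅔ + ⅛) + 1/7693) = √(35*(-13/24) + 1/7693) = √(-455/24 + 1/7693) = √(-3500291/184632) = I*√3297274122/13188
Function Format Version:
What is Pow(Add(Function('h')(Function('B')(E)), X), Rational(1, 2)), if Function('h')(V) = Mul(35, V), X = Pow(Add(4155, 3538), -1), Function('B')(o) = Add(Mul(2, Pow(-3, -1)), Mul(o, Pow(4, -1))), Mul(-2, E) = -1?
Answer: Mul(Rational(1, 13188), I, Pow(3297274122, Rational(1, 2))) ≈ Mul(4.3541, I)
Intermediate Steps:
E = Rational(1, 2) (E = Mul(Rational(-1, 2), -1) = Rational(1, 2) ≈ 0.50000)
Function('B')(o) = Add(Rational(-2, 3), Mul(Rational(1, 4), o)) (Function('B')(o) = Add(Mul(2, Rational(-1, 3)), Mul(o, Rational(1, 4))) = Add(Rational(-2, 3), Mul(Rational(1, 4), o)))
X = Rational(1, 7693) (X = Pow(7693, -1) = Rational(1, 7693) ≈ 0.00012999)
Pow(Add(Function('h')(Function('B')(E)), X), Rational(1, 2)) = Pow(Add(Mul(35, Add(Rational(-2, 3), Mul(Rational(1, 4), Rational(1, 2)))), Rational(1, 7693)), Rational(1, 2)) = Pow(Add(Mul(35, Add(Rational(-2, 3), Rational(1, 8))), Rational(1, 7693)), Rational(1, 2)) = Pow(Add(Mul(35, Rational(-13, 24)), Rational(1, 7693)), Rational(1, 2)) = Pow(Add(Rational(-455, 24), Rational(1, 7693)), Rational(1, 2)) = Pow(Rational(-3500291, 184632), Rational(1, 2)) = Mul(Rational(1, 13188), I, Pow(3297274122, Rational(1, 2)))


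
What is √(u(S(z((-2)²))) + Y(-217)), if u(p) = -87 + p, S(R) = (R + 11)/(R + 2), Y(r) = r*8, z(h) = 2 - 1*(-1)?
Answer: I*√45505/5 ≈ 42.664*I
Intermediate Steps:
z(h) = 3 (z(h) = 2 + 1 = 3)
Y(r) = 8*r
S(R) = (11 + R)/(2 + R)
√(u(S(z((-2)²))) + Y(-217)) = √((-87 + (11 + 3)/(2 + 3)) + 8*(-217)) = √((-87 + 14/5) - 1736) = √(-421/5 - 1736) = √(-9101/5) = I*√45505/5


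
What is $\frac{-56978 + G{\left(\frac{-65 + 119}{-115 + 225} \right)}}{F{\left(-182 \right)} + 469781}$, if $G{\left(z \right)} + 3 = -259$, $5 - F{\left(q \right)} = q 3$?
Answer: $- \frac{14310}{117583} \approx -0.1217$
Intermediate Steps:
$F{\left(q \right)} = 5 - 3 q$ ($F{\left(q \right)} = 5 - q 3 = 5 - 3 q$)
$G{\left(z \right)} = -262$ ($G{\left(z \right)} = -3 - 259 = -262$)
$\frac{-56978 + G{\left(\frac{-65 + 119}{-115 + 225} \right)}}{F{\left(-182 \right)} + 469781} = \frac{-56978 - 262}{\left(5 - -546\right) + 469781} = - \frac{57240}{\left(5 + 546\right) + 469781} = - \frac{57240}{551 + 469781} = - \frac{57240}{470332} = \left(-57240\right) \frac{1}{470332} = - \frac{14310}{117583}$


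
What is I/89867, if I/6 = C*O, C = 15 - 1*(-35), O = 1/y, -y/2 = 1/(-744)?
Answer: 111600/89867 ≈ 1.2418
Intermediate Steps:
y = 1/372 (y = -2/(-744) = -2*(-1/744) = 1/372 ≈ 0.0026882)
O = 372 (O = 1/(1/372) = 372)
C = 50 (C = 15 + 35 = 50)
I = 111600 (I = 6*(50*372) = 6*18600 = 111600)
I/89867 = 111600/89867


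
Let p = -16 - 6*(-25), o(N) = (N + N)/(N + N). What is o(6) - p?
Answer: -133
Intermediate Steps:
o(N) = 1 (o(N) = (2*N)/((2*N)) = (2*N)*(1/(2*N)) = 1)
p = 134 (p = -16 + 150 = 134)
o(6) - p = 1 - 1*134 = 1 - 134 = -133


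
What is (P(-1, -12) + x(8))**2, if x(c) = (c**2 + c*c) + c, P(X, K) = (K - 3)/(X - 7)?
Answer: 1216609/64 ≈ 19010.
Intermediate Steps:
P(X, K) = (-3 + K)/(-7 + X)
x(c) = c + 2*c**2 (x(c) = (c**2 + c**2) + c = 2*c**2 + c = c + 2*c**2)
(P(-1, -12) + x(8))**2 = ((-3 - 12)/(-7 - 1) + 8*(1 + 2*8))**2 = (-15/(-8) + 8*(1 + 16))**2 = (-1/8*(-15) + 8*17)**2 = (15/8 + 136)**2 = (1103/8)**2 = 1216609/64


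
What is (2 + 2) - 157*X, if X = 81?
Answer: -12713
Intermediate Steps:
(2 + 2) - 157*X = (2 + 2) - 157*81 = 4 - 12717 = -12713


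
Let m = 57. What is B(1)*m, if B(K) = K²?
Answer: 57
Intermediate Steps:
B(1)*m = 1²*57 = 1*57 = 57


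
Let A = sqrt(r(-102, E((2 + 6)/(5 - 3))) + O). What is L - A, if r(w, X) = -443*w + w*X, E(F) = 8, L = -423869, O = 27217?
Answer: -423869 - sqrt(71587) ≈ -4.2414e+5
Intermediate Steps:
r(w, X) = -443*w + X*w
A = sqrt(71587) (A = sqrt(-102*(-443 + 8) + 27217) = sqrt(-102*(-435) + 27217) = sqrt(44370 + 27217) = sqrt(71587) ≈ 267.56)
L - A = -423869 - sqrt(71587)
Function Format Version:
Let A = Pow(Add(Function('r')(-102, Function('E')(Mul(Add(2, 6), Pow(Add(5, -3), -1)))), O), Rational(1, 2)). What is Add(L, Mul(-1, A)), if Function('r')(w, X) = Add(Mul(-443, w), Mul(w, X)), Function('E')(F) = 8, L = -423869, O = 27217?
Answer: Add(-423869, Mul(-1, Pow(71587, Rational(1, 2)))) ≈ -4.2414e+5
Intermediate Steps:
Function('r')(w, X) = Add(Mul(-443, w), Mul(X, w))
A = Pow(71587, Rational(1, 2)) (A = Pow(Add(Mul(-102, Add(-443, 8)), 27217), Rational(1, 2)) = Pow(Add(Mul(-102, -435), 27217), Rational(1, 2)) = Pow(Add(44370, 27217), Rational(1, 2)) = Pow(71587, Rational(1, 2)) ≈ 267.56)
Add(L, Mul(-1, A)) = Add(-423869, Mul(-1, Pow(71587, Rational(1, 2))))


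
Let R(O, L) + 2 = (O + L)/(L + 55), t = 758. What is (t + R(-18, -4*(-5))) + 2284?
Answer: 228002/75 ≈ 3040.0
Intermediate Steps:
R(O, L) = -2 + (L + O)/(55 + L) (R(O, L) = -2 + (O + L)/(L + 55) = -2 + (L + O)/(55 + L))
(t + R(-18, -4*(-5))) + 2284 = (758 + (-110 - 18 - (-4)*(-5))/(55 - 4*(-5))) + 2284 = (758 + (-110 - 18 - 1*20)/(55 + 20)) + 2284 = (758 + (-110 - 18 - 20)/75) + 2284 = (758 + (1/75)*(-148)) + 2284 = (758 - 148/75) + 2284 = 56702/75 + 2284 = 228002/75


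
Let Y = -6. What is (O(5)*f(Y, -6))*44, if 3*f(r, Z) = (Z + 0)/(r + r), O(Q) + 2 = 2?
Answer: 0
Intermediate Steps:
O(Q) = 0 (O(Q) = -2 + 2 = 0)
f(r, Z) = Z/(6*r) (f(r, Z) = ((Z + 0)/(r + r))/3 = (Z/((2*r)))/3 = (Z*(1/(2*r)))/3 = (Z/(2*r))/3 = Z/(6*r))
(O(5)*f(Y, -6))*44 = (0*((⅙)*(-6)/(-6)))*44 = (0*((⅙)*(-6)*(-⅙)))*44 = (0*(⅙))*44 = 0*44 = 0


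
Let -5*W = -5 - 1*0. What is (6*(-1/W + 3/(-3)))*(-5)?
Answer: 60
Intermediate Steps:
W = 1 (W = -(-5 - 1*0)/5 = -(-5 + 0)/5 = -⅕*(-5) = 1)
(6*(-1/W + 3/(-3)))*(-5) = (6*(-1/1 + 3/(-3)))*(-5) = (6*(-1*1 + 3*(-⅓)))*(-5) = (6*(-1 - 1))*(-5) = (6*(-2))*(-5) = -12*(-5) = 60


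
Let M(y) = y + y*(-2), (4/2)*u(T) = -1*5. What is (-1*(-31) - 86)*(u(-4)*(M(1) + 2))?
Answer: 275/2 ≈ 137.50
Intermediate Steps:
u(T) = -5/2 (u(T) = (-1*5)/2 = (½)*(-5) = -5/2)
M(y) = -y (M(y) = y - 2*y = -y)
(-1*(-31) - 86)*(u(-4)*(M(1) + 2)) = (-1*(-31) - 86)*(-5*(-1*1 + 2)/2) = (31 - 86)*(-5*(-1 + 2)/2) = -(-275)/2 = -55*(-5/2) = 275/2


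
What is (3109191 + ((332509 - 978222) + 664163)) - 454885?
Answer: 2672756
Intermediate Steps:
(3109191 + ((332509 - 978222) + 664163)) - 454885 = (3109191 + (-645713 + 664163)) - 454885 = (3109191 + 18450) - 454885 = 3127641 - 454885 = 2672756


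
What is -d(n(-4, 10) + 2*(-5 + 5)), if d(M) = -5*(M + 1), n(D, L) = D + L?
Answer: 35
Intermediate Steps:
d(M) = -5 - 5*M (d(M) = -5*(1 + M) = -5 - 5*M)
-d(n(-4, 10) + 2*(-5 + 5)) = -(-5 - 5*((-4 + 10) + 2*(-5 + 5))) = -(-5 - 5*(6 + 2*0)) = -(-5 - 5*(6 + 0)) = -(-5 - 5*6) = -(-5 - 30) = -1*(-35) = 35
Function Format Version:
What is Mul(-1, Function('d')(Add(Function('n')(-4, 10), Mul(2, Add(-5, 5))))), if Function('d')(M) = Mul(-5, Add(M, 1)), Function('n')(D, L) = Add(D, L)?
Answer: 35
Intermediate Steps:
Function('d')(M) = Add(-5, Mul(-5, M)) (Function('d')(M) = Mul(-5, Add(1, M)) = Add(-5, Mul(-5, M)))
Mul(-1, Function('d')(Add(Function('n')(-4, 10), Mul(2, Add(-5, 5))))) = Mul(-1, Add(-5, Mul(-5, Add(Add(-4, 10), Mul(2, Add(-5, 5)))))) = Mul(-1, Add(-5, Mul(-5, Add(6, Mul(2, 0))))) = Mul(-1, Add(-5, Mul(-5, Add(6, 0)))) = Mul(-1, Add(-5, Mul(-5, 6))) = Mul(-1, Add(-5, -30)) = Mul(-1, -35) = 35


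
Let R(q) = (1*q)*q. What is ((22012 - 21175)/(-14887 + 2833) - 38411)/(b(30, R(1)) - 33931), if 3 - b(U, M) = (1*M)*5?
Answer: 154335677/136342794 ≈ 1.1320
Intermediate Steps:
R(q) = q² (R(q) = q*q = q²)
b(U, M) = 3 - 5*M (b(U, M) = 3 - 1*M*5 = 3 - M*5 = 3 - 5*M)
((22012 - 21175)/(-14887 + 2833) - 38411)/(b(30, R(1)) - 33931) = ((22012 - 21175)/(-14887 + 2833) - 38411)/((3 - 5*1²) - 33931) = (837/(-12054) - 38411)/((3 - 5*1) - 33931) = (837*(-1/12054) - 38411)/((3 - 5) - 33931) = (-279/4018 - 38411)/(-2 - 33931) = -154335677/4018/(-33933) = -154335677/4018*(-1/33933) = 154335677/136342794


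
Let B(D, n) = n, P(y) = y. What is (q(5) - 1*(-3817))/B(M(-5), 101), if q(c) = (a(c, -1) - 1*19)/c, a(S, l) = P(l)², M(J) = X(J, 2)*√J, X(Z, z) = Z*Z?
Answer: 19067/505 ≈ 37.756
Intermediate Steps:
X(Z, z) = Z²
M(J) = J^(5/2) (M(J) = J²*√J = J^(5/2))
a(S, l) = l²
q(c) = -18/c (q(c) = ((-1)² - 1*19)/c = (1 - 19)/c = -18/c)
(q(5) - 1*(-3817))/B(M(-5), 101) = (-18/5 - 1*(-3817))/101 = (-18*⅕ + 3817)*(1/101) = (-18/5 + 3817)*(1/101) = (19067/5)*(1/101) = 19067/505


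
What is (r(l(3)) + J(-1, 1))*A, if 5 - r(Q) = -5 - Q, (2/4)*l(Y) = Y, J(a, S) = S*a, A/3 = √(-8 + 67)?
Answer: 45*√59 ≈ 345.65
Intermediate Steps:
A = 3*√59 (A = 3*√(-8 + 67) = 3*√59 ≈ 23.043)
l(Y) = 2*Y
r(Q) = 10 + Q (r(Q) = 5 - (-5 - Q) = 5 + (5 + Q) = 10 + Q)
(r(l(3)) + J(-1, 1))*A = ((10 + 2*3) + 1*(-1))*(3*√59) = ((10 + 6) - 1)*(3*√59) = (16 - 1)*(3*√59) = 15*(3*√59) = 45*√59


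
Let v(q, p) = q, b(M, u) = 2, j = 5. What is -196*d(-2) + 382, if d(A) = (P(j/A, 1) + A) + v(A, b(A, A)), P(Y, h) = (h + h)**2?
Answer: 382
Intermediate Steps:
P(Y, h) = 4*h**2 (P(Y, h) = (2*h)**2 = 4*h**2)
d(A) = 4 + 2*A (d(A) = (4*1**2 + A) + A = (4*1 + A) + A = (4 + A) + A = 4 + 2*A)
-196*d(-2) + 382 = -196*(4 + 2*(-2)) + 382 = -196*(4 - 4) + 382 = -196*0 + 382 = 0 + 382 = 382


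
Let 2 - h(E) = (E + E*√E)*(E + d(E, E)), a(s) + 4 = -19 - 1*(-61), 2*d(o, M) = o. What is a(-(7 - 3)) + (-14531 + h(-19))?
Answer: -30065/2 - 1083*I*√19/2 ≈ -15033.0 - 2360.3*I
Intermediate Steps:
d(o, M) = o/2
a(s) = 38 (a(s) = -4 + (-19 - 1*(-61)) = -4 + (-19 + 61) = -4 + 42 = 38)
h(E) = 2 - 3*E*(E + E^(3/2))/2 (h(E) = 2 - (E + E*√E)*(E + E/2) = 2 - (E + E^(3/2))*3*E/2 = 2 - 3*E*(E + E^(3/2))/2)
a(-(7 - 3)) + (-14531 + h(-19)) = 38 + (-14531 + (2 - 3/2*(-19)² - 1083*I*√19/2)) = 38 + (-14531 + (2 - 3/2*361 - 1083*I*√19/2)) = 38 + (-14531 + (2 - 1083/2 - 1083*I*√19/2)) = 38 + (-14531 + (-1079/2 - 1083*I*√19/2)) = 38 + (-30141/2 - 1083*I*√19/2) = -30065/2 - 1083*I*√19/2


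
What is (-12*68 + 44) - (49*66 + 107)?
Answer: -4113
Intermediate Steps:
(-12*68 + 44) - (49*66 + 107) = (-816 + 44) - (3234 + 107) = -772 - 1*3341 = -772 - 3341 = -4113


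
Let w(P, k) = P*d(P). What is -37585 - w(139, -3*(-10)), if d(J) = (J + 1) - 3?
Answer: -56628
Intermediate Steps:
d(J) = -2 + J (d(J) = (1 + J) - 3 = -2 + J)
w(P, k) = P*(-2 + P)
-37585 - w(139, -3*(-10)) = -37585 - 139*(-2 + 139) = -37585 - 139*137 = -37585 - 1*19043 = -37585 - 19043 = -56628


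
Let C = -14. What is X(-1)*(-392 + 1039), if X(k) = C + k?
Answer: -9705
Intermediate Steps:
X(k) = -14 + k
X(-1)*(-392 + 1039) = (-14 - 1)*(-392 + 1039) = -15*647 = -9705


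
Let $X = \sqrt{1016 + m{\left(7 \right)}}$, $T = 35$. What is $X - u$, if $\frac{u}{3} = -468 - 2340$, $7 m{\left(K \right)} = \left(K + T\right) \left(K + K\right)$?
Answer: $8424 + 10 \sqrt{11} \approx 8457.2$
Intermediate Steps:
$m{\left(K \right)} = \frac{2 K \left(35 + K\right)}{7}$ ($m{\left(K \right)} = \frac{\left(K + 35\right) \left(K + K\right)}{7} = \frac{\left(35 + K\right) 2 K}{7} = \frac{2 K \left(35 + K\right)}{7}$)
$u = -8424$ ($u = 3 \left(-468 - 2340\right) = 3 \left(-2808\right) = -8424$)
$X = 10 \sqrt{11}$ ($X = \sqrt{1016 + \frac{2}{7} \cdot 7 \left(35 + 7\right)} = \sqrt{1016 + \frac{2}{7} \cdot 7 \cdot 42} = \sqrt{1016 + 84} = \sqrt{1100} = 10 \sqrt{11} \approx 33.166$)
$X - u = 10 \sqrt{11} - -8424 = 10 \sqrt{11} + 8424 = 8424 + 10 \sqrt{11}$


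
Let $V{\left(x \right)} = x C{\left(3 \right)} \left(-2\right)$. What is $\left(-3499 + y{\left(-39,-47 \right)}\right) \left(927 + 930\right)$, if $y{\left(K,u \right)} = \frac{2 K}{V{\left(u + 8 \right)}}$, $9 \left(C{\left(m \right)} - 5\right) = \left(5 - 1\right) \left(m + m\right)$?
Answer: $- \frac{149451360}{23} \approx -6.4979 \cdot 10^{6}$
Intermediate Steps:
$C{\left(m \right)} = 5 + \frac{8 m}{9}$ ($C{\left(m \right)} = 5 + \frac{\left(5 - 1\right) \left(m + m\right)}{9} = 5 + \frac{4 \cdot 2 m}{9} = 5 + \frac{8 m}{9}$)
$V{\left(x \right)} = - \frac{46 x}{3}$ ($V{\left(x \right)} = x \left(5 + \frac{8}{9} \cdot 3\right) \left(-2\right) = x \left(5 + \frac{8}{3}\right) \left(-2\right) = x \frac{23}{3} \left(-2\right) = \frac{23 x}{3} \left(-2\right) = - \frac{46 x}{3}$)
$y{\left(K,u \right)} = \frac{2 K}{- \frac{368}{3} - \frac{46 u}{3}}$ ($y{\left(K,u \right)} = \frac{2 K}{\left(- \frac{46}{3}\right) \left(u + 8\right)} = \frac{2 K}{\left(- \frac{46}{3}\right) \left(8 + u\right)} = \frac{2 K}{- \frac{368}{3} - \frac{46 u}{3}}$)
$\left(-3499 + y{\left(-39,-47 \right)}\right) \left(927 + 930\right) = \left(-3499 - - \frac{117}{184 + 23 \left(-47\right)}\right) \left(927 + 930\right) = \left(-3499 - - \frac{117}{184 - 1081}\right) 1857 = \left(-3499 - - \frac{117}{-897}\right) 1857 = \left(-3499 - \left(-117\right) \left(- \frac{1}{897}\right)\right) 1857 = \left(-3499 - \frac{3}{23}\right) 1857 = \left(- \frac{80480}{23}\right) 1857 = - \frac{149451360}{23}$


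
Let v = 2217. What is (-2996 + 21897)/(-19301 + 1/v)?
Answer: -41903517/42790316 ≈ -0.97928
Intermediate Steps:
(-2996 + 21897)/(-19301 + 1/v) = (-2996 + 21897)/(-19301 + 1/2217) = 18901/(-19301 + 1/2217) = 18901/(-42790316/2217) = 18901*(-2217/42790316) = -41903517/42790316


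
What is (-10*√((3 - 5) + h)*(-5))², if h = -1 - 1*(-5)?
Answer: 5000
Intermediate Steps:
h = 4 (h = -1 + 5 = 4)
(-10*√((3 - 5) + h)*(-5))² = (-10*√((3 - 5) + 4)*(-5))² = (-10*√(-2 + 4)*(-5))² = (-10*√2*(-5))² = (50*√2)² = 5000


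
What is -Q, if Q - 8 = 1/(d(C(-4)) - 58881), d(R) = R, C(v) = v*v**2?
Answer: -471559/58945 ≈ -8.0000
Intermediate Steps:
C(v) = v**3
Q = 471559/58945 (Q = 8 + 1/((-4)**3 - 58881) = 8 + 1/(-64 - 58881) = 8 + 1/(-58945) = 8 - 1/58945 = 471559/58945 ≈ 8.0000)
-Q = -1*471559/58945 = -471559/58945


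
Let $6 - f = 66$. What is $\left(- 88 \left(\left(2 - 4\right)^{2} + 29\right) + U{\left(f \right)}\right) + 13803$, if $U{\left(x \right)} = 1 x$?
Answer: $10839$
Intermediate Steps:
$f = -60$ ($f = 6 - 66 = -60$)
$U{\left(x \right)} = x$
$\left(- 88 \left(\left(2 - 4\right)^{2} + 29\right) + U{\left(f \right)}\right) + 13803 = \left(- 88 \left(\left(2 - 4\right)^{2} + 29\right) - 60\right) + 13803 = \left(- 88 \left(\left(-2\right)^{2} + 29\right) - 60\right) + 13803 = \left(- 88 \left(4 + 29\right) - 60\right) + 13803 = \left(\left(-88\right) 33 - 60\right) + 13803 = \left(-2904 - 60\right) + 13803 = -2964 + 13803 = 10839$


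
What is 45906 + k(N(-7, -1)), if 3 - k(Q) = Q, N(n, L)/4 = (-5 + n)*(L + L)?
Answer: 45813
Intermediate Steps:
N(n, L) = 8*L*(-5 + n) (N(n, L) = 4*((-5 + n)*(L + L)) = 4*((-5 + n)*(2*L)) = 4*(2*L*(-5 + n)) = 8*L*(-5 + n))
k(Q) = 3 - Q
45906 + k(N(-7, -1)) = 45906 + (3 - 8*(-1)*(-5 - 7)) = 45906 + (3 - 8*(-1)*(-12)) = 45906 + (3 - 1*96) = 45906 + (3 - 96) = 45906 - 93 = 45813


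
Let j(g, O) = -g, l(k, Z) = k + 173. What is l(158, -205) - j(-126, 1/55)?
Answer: 205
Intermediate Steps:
l(k, Z) = 173 + k
l(158, -205) - j(-126, 1/55) = (173 + 158) - (-1)*(-126) = 331 - 1*126 = 331 - 126 = 205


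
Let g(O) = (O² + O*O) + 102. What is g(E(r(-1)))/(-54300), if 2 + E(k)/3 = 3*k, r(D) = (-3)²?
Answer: -946/4525 ≈ -0.20906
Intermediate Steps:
r(D) = 9
E(k) = -6 + 9*k (E(k) = -6 + 3*(3*k) = -6 + 9*k)
g(O) = 102 + 2*O² (g(O) = (O² + O²) + 102 = 2*O² + 102 = 102 + 2*O²)
g(E(r(-1)))/(-54300) = (102 + 2*(-6 + 9*9)²)/(-54300) = (102 + 2*(-6 + 81)²)*(-1/54300) = (102 + 2*75²)*(-1/54300) = (102 + 2*5625)*(-1/54300) = (102 + 11250)*(-1/54300) = 11352*(-1/54300) = -946/4525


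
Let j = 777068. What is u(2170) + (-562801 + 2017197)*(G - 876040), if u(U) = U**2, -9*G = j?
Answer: -12597103857388/9 ≈ -1.3997e+12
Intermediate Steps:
G = -777068/9 (G = -1/9*777068 = -777068/9 ≈ -86341.)
u(2170) + (-562801 + 2017197)*(G - 876040) = 2170**2 + (-562801 + 2017197)*(-777068/9 - 876040) = 4708900 + 1454396*(-8661428/9) = 4708900 - 12597146237488/9 = -12597103857388/9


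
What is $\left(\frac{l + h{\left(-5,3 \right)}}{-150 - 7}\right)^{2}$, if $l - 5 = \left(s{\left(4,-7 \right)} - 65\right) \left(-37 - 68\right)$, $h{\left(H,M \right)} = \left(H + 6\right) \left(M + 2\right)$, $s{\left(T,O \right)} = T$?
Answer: $\frac{41152225}{24649} \approx 1669.5$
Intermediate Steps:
$h{\left(H,M \right)} = \left(2 + M\right) \left(6 + H\right)$ ($h{\left(H,M \right)} = \left(6 + H\right) \left(2 + M\right) = \left(2 + M\right) \left(6 + H\right)$)
$l = 6410$ ($l = 5 + \left(4 - 65\right) \left(-37 - 68\right) = 5 - -6405 = 5 + 6405 = 6410$)
$\left(\frac{l + h{\left(-5,3 \right)}}{-150 - 7}\right)^{2} = \left(\frac{6410 + \left(12 + 2 \left(-5\right) + 6 \cdot 3 - 15\right)}{-150 - 7}\right)^{2} = \left(\frac{6410 + \left(12 - 10 + 18 - 15\right)}{-157}\right)^{2} = \left(\left(6410 + 5\right) \left(- \frac{1}{157}\right)\right)^{2} = \left(6415 \left(- \frac{1}{157}\right)\right)^{2} = \left(- \frac{6415}{157}\right)^{2} = \frac{41152225}{24649}$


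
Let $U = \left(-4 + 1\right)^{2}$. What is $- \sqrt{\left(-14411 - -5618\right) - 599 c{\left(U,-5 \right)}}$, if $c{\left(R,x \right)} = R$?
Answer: $- 6 i \sqrt{394} \approx - 119.1 i$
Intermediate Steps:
$U = 9$ ($U = \left(-3\right)^{2} = 9$)
$- \sqrt{\left(-14411 - -5618\right) - 599 c{\left(U,-5 \right)}} = - \sqrt{\left(-14411 - -5618\right) - 5391} = - \sqrt{\left(-14411 + 5618\right) - 5391} = - \sqrt{-8793 - 5391} = - \sqrt{-14184} = - 6 i \sqrt{394}$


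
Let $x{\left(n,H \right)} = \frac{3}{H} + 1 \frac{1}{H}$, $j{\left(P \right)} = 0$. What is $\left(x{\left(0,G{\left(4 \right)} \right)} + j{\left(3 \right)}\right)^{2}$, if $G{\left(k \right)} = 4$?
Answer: $1$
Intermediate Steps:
$x{\left(n,H \right)} = \frac{4}{H}$ ($x{\left(n,H \right)} = \frac{3}{H} + \frac{1}{H} = \frac{4}{H}$)
$\left(x{\left(0,G{\left(4 \right)} \right)} + j{\left(3 \right)}\right)^{2} = \left(\frac{4}{4} + 0\right)^{2} = \left(4 \cdot \frac{1}{4} + 0\right)^{2} = \left(1 + 0\right)^{2} = 1^{2} = 1$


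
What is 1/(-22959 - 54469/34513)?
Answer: -34513/792438436 ≈ -4.3553e-5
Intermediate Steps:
1/(-22959 - 54469/34513) = 1/(-792438436/34513) = -34513/792438436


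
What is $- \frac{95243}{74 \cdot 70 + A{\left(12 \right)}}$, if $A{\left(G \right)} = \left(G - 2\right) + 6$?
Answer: $- \frac{95243}{5196} \approx -18.33$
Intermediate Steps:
$A{\left(G \right)} = 4 + G$ ($A{\left(G \right)} = \left(-2 + G\right) + 6 = 4 + G$)
$- \frac{95243}{74 \cdot 70 + A{\left(12 \right)}} = - \frac{95243}{74 \cdot 70 + \left(4 + 12\right)} = - \frac{95243}{5180 + 16} = - \frac{95243}{5196}$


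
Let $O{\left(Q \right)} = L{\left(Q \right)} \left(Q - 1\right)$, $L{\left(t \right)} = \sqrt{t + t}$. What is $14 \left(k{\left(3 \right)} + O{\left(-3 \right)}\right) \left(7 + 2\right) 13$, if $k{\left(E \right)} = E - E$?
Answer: $- 6552 i \sqrt{6} \approx - 16049.0 i$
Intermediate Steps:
$L{\left(t \right)} = \sqrt{2} \sqrt{t}$ ($L{\left(t \right)} = \sqrt{2 t} = \sqrt{2} \sqrt{t}$)
$O{\left(Q \right)} = \sqrt{2} \sqrt{Q} \left(-1 + Q\right)$ ($O{\left(Q \right)} = \sqrt{2} \sqrt{Q} \left(Q - 1\right) = \sqrt{2} \sqrt{Q} \left(-1 + Q\right)$)
$k{\left(E \right)} = 0$
$14 \left(k{\left(3 \right)} + O{\left(-3 \right)}\right) \left(7 + 2\right) 13 = 14 \left(0 + \sqrt{2} \sqrt{-3} \left(-1 - 3\right)\right) \left(7 + 2\right) 13 = 14 \left(0 + \sqrt{2} i \sqrt{3} \left(-4\right)\right) 9 \cdot 13 = 14 \left(0 - 4 i \sqrt{6}\right) 9 \cdot 13 = 14 - 4 i \sqrt{6} \cdot 9 \cdot 13 = 14 \left(- 36 i \sqrt{6}\right) 13 = - 504 i \sqrt{6} \cdot 13 = - 6552 i \sqrt{6}$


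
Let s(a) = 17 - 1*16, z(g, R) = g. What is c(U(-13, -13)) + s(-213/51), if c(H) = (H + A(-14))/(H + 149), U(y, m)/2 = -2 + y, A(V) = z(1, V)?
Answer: 90/119 ≈ 0.75630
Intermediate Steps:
A(V) = 1
U(y, m) = -4 + 2*y (U(y, m) = 2*(-2 + y) = -4 + 2*y)
s(a) = 1 (s(a) = 17 - 16 = 1)
c(H) = (1 + H)/(149 + H) (c(H) = (H + 1)/(H + 149) = (1 + H)/(149 + H))
c(U(-13, -13)) + s(-213/51) = (1 + (-4 + 2*(-13)))/(149 + (-4 + 2*(-13))) + 1 = (1 + (-4 - 26))/(149 + (-4 - 26)) + 1 = (1 - 30)/(149 - 30) + 1 = -29/119 + 1 = 90/119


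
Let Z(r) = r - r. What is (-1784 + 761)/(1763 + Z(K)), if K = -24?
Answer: -1023/1763 ≈ -0.58026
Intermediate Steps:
Z(r) = 0
(-1784 + 761)/(1763 + Z(K)) = (-1784 + 761)/(1763 + 0) = -1023/1763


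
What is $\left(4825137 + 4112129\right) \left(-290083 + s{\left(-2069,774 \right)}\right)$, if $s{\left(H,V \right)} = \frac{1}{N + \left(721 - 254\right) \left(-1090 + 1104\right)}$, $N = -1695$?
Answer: $- \frac{12555714473959488}{4843} \approx -2.5925 \cdot 10^{12}$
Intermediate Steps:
$s{\left(H,V \right)} = \frac{1}{4843}$ ($s{\left(H,V \right)} = \frac{1}{-1695 + \left(721 - 254\right) \left(-1090 + 1104\right)} = \frac{1}{-1695 + 467 \cdot 14} = \frac{1}{-1695 + 6538} = \frac{1}{4843}$)
$\left(4825137 + 4112129\right) \left(-290083 + s{\left(-2069,774 \right)}\right) = \left(4825137 + 4112129\right) \left(-290083 + \frac{1}{4843}\right) = 8937266 \left(- \frac{1404871968}{4843}\right) = - \frac{12555714473959488}{4843}$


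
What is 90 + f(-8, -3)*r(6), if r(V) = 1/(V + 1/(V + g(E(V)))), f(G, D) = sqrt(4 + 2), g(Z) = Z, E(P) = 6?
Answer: 90 + 12*sqrt(6)/73 ≈ 90.403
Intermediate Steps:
f(G, D) = sqrt(6)
r(V) = 1/(V + 1/(6 + V)) (r(V) = 1/(V + 1/(V + 6)) = 1/(V + 1/(6 + V)))
90 + f(-8, -3)*r(6) = 90 + sqrt(6)*((6 + 6)/(1 + 6**2 + 6*6)) = 90 + sqrt(6)*(12/(1 + 36 + 36)) = 90 + sqrt(6)*(12/73) = 90 + 12*sqrt(6)/73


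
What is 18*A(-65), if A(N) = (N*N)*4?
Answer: 304200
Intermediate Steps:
A(N) = 4*N² (A(N) = N²*4 = 4*N²)
18*A(-65) = 18*(4*(-65)²) = 18*(4*4225) = 18*16900 = 304200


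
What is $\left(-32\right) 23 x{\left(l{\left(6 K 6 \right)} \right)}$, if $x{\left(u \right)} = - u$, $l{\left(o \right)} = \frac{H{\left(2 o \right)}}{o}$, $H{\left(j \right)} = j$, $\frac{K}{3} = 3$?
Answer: $1472$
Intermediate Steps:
$K = 9$ ($K = 3 \cdot 3 = 9$)
$l{\left(o \right)} = 2$ ($l{\left(o \right)} = \frac{2 o}{o} = 2$)
$\left(-32\right) 23 x{\left(l{\left(6 K 6 \right)} \right)} = \left(-32\right) 23 \left(\left(-1\right) 2\right) = \left(-736\right) \left(-2\right) = 1472$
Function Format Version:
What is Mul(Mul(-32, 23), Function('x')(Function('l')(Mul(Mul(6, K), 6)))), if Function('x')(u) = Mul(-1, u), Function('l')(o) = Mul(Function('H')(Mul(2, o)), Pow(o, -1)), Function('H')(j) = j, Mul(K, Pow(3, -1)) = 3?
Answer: 1472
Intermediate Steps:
K = 9 (K = Mul(3, 3) = 9)
Function('l')(o) = 2 (Function('l')(o) = Mul(Mul(2, o), Pow(o, -1)) = 2)
Mul(Mul(-32, 23), Function('x')(Function('l')(Mul(Mul(6, K), 6)))) = Mul(Mul(-32, 23), Mul(-1, 2)) = Mul(-736, -2) = 1472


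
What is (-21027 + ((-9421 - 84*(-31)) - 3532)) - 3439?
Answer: -34815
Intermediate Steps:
(-21027 + ((-9421 - 84*(-31)) - 3532)) - 3439 = (-21027 + ((-9421 + 2604) - 3532)) - 3439 = (-21027 + (-6817 - 3532)) - 3439 = (-21027 - 10349) - 3439 = -31376 - 3439 = -34815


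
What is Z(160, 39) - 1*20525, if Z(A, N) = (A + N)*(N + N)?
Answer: -5003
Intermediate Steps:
Z(A, N) = 2*N*(A + N) (Z(A, N) = (A + N)*(2*N) = 2*N*(A + N))
Z(160, 39) - 1*20525 = 2*39*(160 + 39) - 1*20525 = 2*39*199 - 20525 = 15522 - 20525 = -5003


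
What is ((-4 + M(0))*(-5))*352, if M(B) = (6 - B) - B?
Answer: -3520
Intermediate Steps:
M(B) = 6 - 2*B
((-4 + M(0))*(-5))*352 = ((-4 + (6 - 2*0))*(-5))*352 = ((-4 + (6 + 0))*(-5))*352 = ((-4 + 6)*(-5))*352 = (2*(-5))*352 = -10*352 = -3520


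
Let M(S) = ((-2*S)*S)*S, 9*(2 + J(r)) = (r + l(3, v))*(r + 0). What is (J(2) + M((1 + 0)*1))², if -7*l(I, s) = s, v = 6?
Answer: 55696/3969 ≈ 14.033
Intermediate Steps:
l(I, s) = -s/7
J(r) = -2 + r*(-6/7 + r)/9 (J(r) = -2 + ((r - ⅐*6)*(r + 0))/9 = -2 + ((r - 6/7)*r)/9 = -2 + ((-6/7 + r)*r)/9 = -2 + (r*(-6/7 + r))/9 = -2 + r*(-6/7 + r)/9)
M(S) = -2*S³ (M(S) = (-2*S²)*S = -2*S³)
(J(2) + M((1 + 0)*1))² = ((-2 - 2/21*2 + (⅑)*2²) - 2*(1 + 0)³)² = ((-2 - 4/21 + (⅑)*4) - 2*1³)² = ((-2 - 4/21 + 4/9) - 2*1³)² = (-110/63 - 2*1)² = (-110/63 - 2)² = (-236/63)² = 55696/3969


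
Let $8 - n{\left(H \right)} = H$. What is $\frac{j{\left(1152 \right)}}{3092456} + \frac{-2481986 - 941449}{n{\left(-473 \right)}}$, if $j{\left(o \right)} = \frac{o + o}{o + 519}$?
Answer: $- \frac{737107489109139}{103565191769} \approx -7117.3$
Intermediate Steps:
$j{\left(o \right)} = \frac{2 o}{519 + o}$
$n{\left(H \right)} = 8 - H$
$\frac{j{\left(1152 \right)}}{3092456} + \frac{-2481986 - 941449}{n{\left(-473 \right)}} = \frac{2 \cdot 1152 \frac{1}{519 + 1152}}{3092456} + \frac{-2481986 - 941449}{8 - -473} = 2 \cdot 1152 \cdot \frac{1}{1671} \cdot \frac{1}{3092456} - \frac{3423435}{8 + 473} = 2 \cdot 1152 \cdot \frac{1}{1671} \cdot \frac{1}{3092456} - \frac{3423435}{481} = \frac{768}{557} \cdot \frac{1}{3092456} - \frac{3423435}{481} = \frac{96}{215312249} - \frac{3423435}{481} = - \frac{737107489109139}{103565191769}$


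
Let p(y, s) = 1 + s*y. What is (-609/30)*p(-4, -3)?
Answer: -2639/10 ≈ -263.90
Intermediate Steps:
(-609/30)*p(-4, -3) = (-609/30)*(1 - 3*(-4)) = (-609*1/30)*(1 + 12) = -203/10*13 = -2639/10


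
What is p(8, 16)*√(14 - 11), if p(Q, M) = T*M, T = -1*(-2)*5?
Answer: 160*√3 ≈ 277.13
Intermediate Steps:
T = 10 (T = 2*5 = 10)
p(Q, M) = 10*M
p(8, 16)*√(14 - 11) = (10*16)*√(14 - 11) = 160*√3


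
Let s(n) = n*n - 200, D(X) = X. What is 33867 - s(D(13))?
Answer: 33898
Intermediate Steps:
s(n) = -200 + n² (s(n) = n² - 200 = -200 + n²)
33867 - s(D(13)) = 33867 - (-200 + 13²) = 33867 - (-200 + 169) = 33867 - 1*(-31) = 33867 + 31 = 33898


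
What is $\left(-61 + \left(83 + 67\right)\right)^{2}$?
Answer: $7921$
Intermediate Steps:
$\left(-61 + \left(83 + 67\right)\right)^{2} = \left(-61 + 150\right)^{2} = 89^{2} = 7921$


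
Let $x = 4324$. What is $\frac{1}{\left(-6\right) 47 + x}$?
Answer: $\frac{1}{4042} \approx 0.0002474$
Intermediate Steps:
$\frac{1}{\left(-6\right) 47 + x} = \frac{1}{\left(-6\right) 47 + 4324} = \frac{1}{-282 + 4324} = \frac{1}{4042}$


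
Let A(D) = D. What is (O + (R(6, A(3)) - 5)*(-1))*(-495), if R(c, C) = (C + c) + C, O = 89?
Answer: -40590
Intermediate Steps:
R(c, C) = c + 2*C
(O + (R(6, A(3)) - 5)*(-1))*(-495) = (89 + ((6 + 2*3) - 5)*(-1))*(-495) = (89 + ((6 + 6) - 5)*(-1))*(-495) = (89 + (12 - 5)*(-1))*(-495) = (89 + 7*(-1))*(-495) = (89 - 7)*(-495) = 82*(-495) = -40590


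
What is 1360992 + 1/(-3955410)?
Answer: 5383281366719/3955410 ≈ 1.3610e+6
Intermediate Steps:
1360992 + 1/(-3955410) = 1360992 - 1/3955410 = 5383281366719/3955410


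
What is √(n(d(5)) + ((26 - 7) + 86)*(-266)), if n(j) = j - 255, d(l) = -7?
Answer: 4*I*√1762 ≈ 167.9*I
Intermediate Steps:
n(j) = -255 + j
√(n(d(5)) + ((26 - 7) + 86)*(-266)) = √((-255 - 7) + ((26 - 7) + 86)*(-266)) = √(-262 + (19 + 86)*(-266)) = √(-262 + 105*(-266)) = √(-262 - 27930) = √(-28192) = 4*I*√1762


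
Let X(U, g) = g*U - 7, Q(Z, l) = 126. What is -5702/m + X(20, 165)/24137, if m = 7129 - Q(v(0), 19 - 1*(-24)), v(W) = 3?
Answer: -114568295/169031411 ≈ -0.67779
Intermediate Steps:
X(U, g) = -7 + U*g (X(U, g) = U*g - 7 = -7 + U*g)
m = 7003 (m = 7129 - 1*126 = 7129 - 126 = 7003)
-5702/m + X(20, 165)/24137 = -5702/7003 + (-7 + 20*165)/24137 = -5702*1/7003 + (-7 + 3300)*(1/24137) = -5702/7003 + 3293*(1/24137) = -5702/7003 + 3293/24137 = -114568295/169031411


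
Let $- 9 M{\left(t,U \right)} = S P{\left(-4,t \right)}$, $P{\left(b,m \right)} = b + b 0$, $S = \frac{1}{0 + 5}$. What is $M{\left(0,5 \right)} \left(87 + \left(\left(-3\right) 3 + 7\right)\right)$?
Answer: $\frac{68}{9} \approx 7.5556$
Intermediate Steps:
$S = \frac{1}{5} \approx 0.2$
$P{\left(b,m \right)} = b$ ($P{\left(b,m \right)} = b + 0 = b$)
$M{\left(t,U \right)} = \frac{4}{45}$ ($M{\left(t,U \right)} = - \frac{\frac{1}{5} \left(-4\right)}{9} = \left(- \frac{1}{9}\right) \left(- \frac{4}{5}\right) = \frac{4}{45}$)
$M{\left(0,5 \right)} \left(87 + \left(\left(-3\right) 3 + 7\right)\right) = \frac{4 \left(87 + \left(\left(-3\right) 3 + 7\right)\right)}{45} = \frac{4 \left(87 + \left(-9 + 7\right)\right)}{45} = \frac{4 \left(87 - 2\right)}{45} = \frac{4}{45} \cdot 85 = \frac{68}{9}$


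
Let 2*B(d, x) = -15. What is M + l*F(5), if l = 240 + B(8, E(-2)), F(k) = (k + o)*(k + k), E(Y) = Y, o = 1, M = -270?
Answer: 13680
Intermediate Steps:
B(d, x) = -15/2 (B(d, x) = (½)*(-15) = -15/2)
F(k) = 2*k*(1 + k) (F(k) = (k + 1)*(k + k) = (1 + k)*(2*k) = 2*k*(1 + k))
l = 465/2 (l = 240 - 15/2 = 465/2 ≈ 232.50)
M + l*F(5) = -270 + 465*(2*5*(1 + 5))/2 = -270 + 465*(2*5*6)/2 = -270 + (465/2)*60 = -270 + 13950 = 13680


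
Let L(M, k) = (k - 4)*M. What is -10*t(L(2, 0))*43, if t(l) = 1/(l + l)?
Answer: 215/8 ≈ 26.875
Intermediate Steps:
L(M, k) = M*(-4 + k) (L(M, k) = (-4 + k)*M = M*(-4 + k))
t(l) = 1/(2*l)
-10*t(L(2, 0))*43 = -5/(2*(-4 + 0))*43 = -5/(2*(-4))*43 = -5/(-8)*43 = -5*(-1)/8*43 = -10*(-1/16)*43 = (5/8)*43 = 215/8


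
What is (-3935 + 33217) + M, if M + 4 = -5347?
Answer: 23931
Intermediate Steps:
M = -5351 (M = -4 - 5347 = -5351)
(-3935 + 33217) + M = (-3935 + 33217) - 5351 = 29282 - 5351 = 23931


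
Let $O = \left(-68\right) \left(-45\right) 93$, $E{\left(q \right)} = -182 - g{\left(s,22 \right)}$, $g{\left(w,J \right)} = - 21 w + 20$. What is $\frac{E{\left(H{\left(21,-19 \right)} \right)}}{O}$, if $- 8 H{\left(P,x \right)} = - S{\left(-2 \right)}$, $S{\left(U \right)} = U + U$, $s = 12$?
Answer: $\frac{5}{28458} \approx 0.0001757$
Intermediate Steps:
$S{\left(U \right)} = 2 U$
$g{\left(w,J \right)} = 20 - 21 w$
$H{\left(P,x \right)} = - \frac{1}{2}$ ($H{\left(P,x \right)} = - \frac{\left(-1\right) 2 \left(-2\right)}{8} = - \frac{\left(-1\right) \left(-4\right)}{8} = \left(- \frac{1}{8}\right) 4 = - \frac{1}{2}$)
$E{\left(q \right)} = 50$ ($E{\left(q \right)} = -182 - \left(20 - 252\right) = -182 - -232 = -182 + 232 = 50$)
$O = 284580$ ($O = 3060 \cdot 93 = 284580$)
$\frac{E{\left(H{\left(21,-19 \right)} \right)}}{O} = \frac{50}{284580} = 50 \cdot \frac{1}{284580} = \frac{5}{28458}$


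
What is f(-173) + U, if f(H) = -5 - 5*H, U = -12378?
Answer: -11518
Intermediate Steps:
f(-173) + U = (-5 - 5*(-173)) - 12378 = (-5 + 865) - 12378 = 860 - 12378 = -11518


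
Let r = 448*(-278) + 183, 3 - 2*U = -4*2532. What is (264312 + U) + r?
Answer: 290033/2 ≈ 1.4502e+5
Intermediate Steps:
U = 10131/2 (U = 3/2 - (-2)*2532 = 3/2 - ½*(-10128) = 3/2 + 5064 = 10131/2 ≈ 5065.5)
r = -124361 (r = -124544 + 183 = -124361)
(264312 + U) + r = (264312 + 10131/2) - 124361 = 538755/2 - 124361 = 290033/2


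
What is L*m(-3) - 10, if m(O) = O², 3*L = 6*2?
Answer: 26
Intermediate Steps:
L = 4 (L = (6*2)/3 = (⅓)*12 = 4)
L*m(-3) - 10 = 4*(-3)² - 10 = 4*9 - 10 = 36 - 10 = 26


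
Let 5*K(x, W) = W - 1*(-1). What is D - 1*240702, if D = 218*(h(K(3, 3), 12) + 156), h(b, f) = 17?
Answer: -202988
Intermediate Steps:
K(x, W) = ⅕ + W/5 (K(x, W) = (W - 1*(-1))/5 = (W + 1)/5 = (1 + W)/5 = ⅕ + W/5)
D = 37714 (D = 218*(17 + 156) = 218*173 = 37714)
D - 1*240702 = 37714 - 1*240702 = 37714 - 240702 = -202988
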